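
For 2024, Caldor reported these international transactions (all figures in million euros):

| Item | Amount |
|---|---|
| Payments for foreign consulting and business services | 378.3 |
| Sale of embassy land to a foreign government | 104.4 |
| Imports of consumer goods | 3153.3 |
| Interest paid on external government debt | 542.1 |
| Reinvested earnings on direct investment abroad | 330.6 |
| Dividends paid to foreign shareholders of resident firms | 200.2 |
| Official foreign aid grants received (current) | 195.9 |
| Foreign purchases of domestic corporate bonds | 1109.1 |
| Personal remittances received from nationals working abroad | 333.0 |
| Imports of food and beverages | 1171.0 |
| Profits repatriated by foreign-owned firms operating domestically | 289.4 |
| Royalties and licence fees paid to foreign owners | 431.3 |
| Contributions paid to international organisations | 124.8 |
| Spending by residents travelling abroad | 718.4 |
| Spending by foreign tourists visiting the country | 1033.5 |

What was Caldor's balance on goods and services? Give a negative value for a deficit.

-4818.8

Goods: -1171.0 - 3153.3 = -4324.3
Services: -718.4 + 1033.5 - 378.3 - 431.3 = -494.5
Trade balance = -4324.3 + (-494.5) = -4818.8
(Excluded from the trade balance — capital account: sale of embassy land to a foreign government 104.4; primary income: interest paid on external government debt 542.1, reinvested earnings on direct investment abroad 330.6, dividends paid to foreign shareholders of resident firms 200.2, profits repatriated by foreign-owned firms operating domestically 289.4; secondary income: official foreign aid grants received (current) 195.9, personal remittances received from nationals working abroad 333.0, contributions paid to international organisations 124.8; financial account: foreign purchases of domestic corporate bonds 1109.1.)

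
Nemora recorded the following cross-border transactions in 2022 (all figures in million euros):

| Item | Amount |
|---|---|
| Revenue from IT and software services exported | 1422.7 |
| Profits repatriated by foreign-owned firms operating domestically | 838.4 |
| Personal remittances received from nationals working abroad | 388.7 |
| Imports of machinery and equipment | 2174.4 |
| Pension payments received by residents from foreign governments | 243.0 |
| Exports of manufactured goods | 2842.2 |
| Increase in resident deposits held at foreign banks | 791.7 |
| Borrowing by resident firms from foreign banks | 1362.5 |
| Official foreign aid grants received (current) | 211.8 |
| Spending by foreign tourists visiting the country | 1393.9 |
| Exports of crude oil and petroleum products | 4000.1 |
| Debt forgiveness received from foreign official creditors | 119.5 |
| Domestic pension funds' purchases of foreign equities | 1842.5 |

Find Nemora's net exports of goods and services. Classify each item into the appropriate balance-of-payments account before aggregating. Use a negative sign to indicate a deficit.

Goods: 4000.1 + 2842.2 - 2174.4 = 4667.9
Services: 1422.7 + 1393.9 = 2816.6
Trade balance = 4667.9 + 2816.6 = 7484.5
(Excluded from the trade balance — primary income: profits repatriated by foreign-owned firms operating domestically 838.4; secondary income: personal remittances received from nationals working abroad 388.7, pension payments received by residents from foreign governments 243.0, official foreign aid grants received (current) 211.8; financial account: increase in resident deposits held at foreign banks 791.7, borrowing by resident firms from foreign banks 1362.5, domestic pension funds' purchases of foreign equities 1842.5; capital account: debt forgiveness received from foreign official creditors 119.5.)

7484.5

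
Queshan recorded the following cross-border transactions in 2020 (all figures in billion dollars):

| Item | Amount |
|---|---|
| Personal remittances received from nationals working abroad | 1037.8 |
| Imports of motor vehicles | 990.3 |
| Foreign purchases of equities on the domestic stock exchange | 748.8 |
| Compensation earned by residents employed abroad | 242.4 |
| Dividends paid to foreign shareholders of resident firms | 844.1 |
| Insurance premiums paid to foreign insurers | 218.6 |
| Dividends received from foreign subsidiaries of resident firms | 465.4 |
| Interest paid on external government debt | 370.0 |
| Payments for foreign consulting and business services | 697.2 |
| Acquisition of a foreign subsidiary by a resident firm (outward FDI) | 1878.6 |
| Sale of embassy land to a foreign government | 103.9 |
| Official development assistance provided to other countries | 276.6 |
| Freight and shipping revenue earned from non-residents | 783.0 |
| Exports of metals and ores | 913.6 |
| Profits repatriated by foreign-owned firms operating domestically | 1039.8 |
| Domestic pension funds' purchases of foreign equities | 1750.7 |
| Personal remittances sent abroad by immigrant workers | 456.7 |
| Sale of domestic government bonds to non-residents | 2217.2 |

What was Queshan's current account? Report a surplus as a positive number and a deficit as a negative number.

-1451.1

Goods: -990.3 + 913.6 = -76.7
Services: 783.0 - 697.2 - 218.6 = -132.8
Primary income: -1039.8 + 465.4 + 242.4 - 844.1 - 370.0 = -1546.1
Secondary income: 1037.8 - 276.6 - 456.7 = 304.5
Current account = (-76.7) + (-132.8) + (-1546.1) + 304.5 = -1451.1
(Excluded from the current account — financial account: foreign purchases of equities on the domestic stock exchange 748.8, acquisition of a foreign subsidiary by a resident firm (outward FDI) 1878.6, domestic pension funds' purchases of foreign equities 1750.7, sale of domestic government bonds to non-residents 2217.2; capital account: sale of embassy land to a foreign government 103.9.)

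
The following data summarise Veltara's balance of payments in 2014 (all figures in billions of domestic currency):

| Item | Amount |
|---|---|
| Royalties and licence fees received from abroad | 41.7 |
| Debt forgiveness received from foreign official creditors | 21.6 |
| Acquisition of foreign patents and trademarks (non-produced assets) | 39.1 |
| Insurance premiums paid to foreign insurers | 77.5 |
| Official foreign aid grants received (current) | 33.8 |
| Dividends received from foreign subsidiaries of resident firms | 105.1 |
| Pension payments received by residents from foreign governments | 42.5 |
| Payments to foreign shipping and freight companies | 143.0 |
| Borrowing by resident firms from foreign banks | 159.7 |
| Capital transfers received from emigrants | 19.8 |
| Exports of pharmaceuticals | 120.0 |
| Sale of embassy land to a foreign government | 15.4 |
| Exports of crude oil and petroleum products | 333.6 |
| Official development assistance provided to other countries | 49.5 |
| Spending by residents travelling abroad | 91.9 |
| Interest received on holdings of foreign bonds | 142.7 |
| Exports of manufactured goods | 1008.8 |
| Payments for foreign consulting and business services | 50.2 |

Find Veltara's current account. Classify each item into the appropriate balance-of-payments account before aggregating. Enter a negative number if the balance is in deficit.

1416.1

Goods: 120.0 + 333.6 + 1008.8 = 1462.4
Services: -50.2 - 143.0 + 41.7 - 77.5 - 91.9 = -320.9
Primary income: 142.7 + 105.1 = 247.8
Secondary income: 33.8 + 42.5 - 49.5 = 26.8
Current account = 1462.4 + (-320.9) + 247.8 + 26.8 = 1416.1
(Excluded from the current account — capital account: debt forgiveness received from foreign official creditors 21.6, acquisition of foreign patents and trademarks (non-produced assets) 39.1, capital transfers received from emigrants 19.8, sale of embassy land to a foreign government 15.4; financial account: borrowing by resident firms from foreign banks 159.7.)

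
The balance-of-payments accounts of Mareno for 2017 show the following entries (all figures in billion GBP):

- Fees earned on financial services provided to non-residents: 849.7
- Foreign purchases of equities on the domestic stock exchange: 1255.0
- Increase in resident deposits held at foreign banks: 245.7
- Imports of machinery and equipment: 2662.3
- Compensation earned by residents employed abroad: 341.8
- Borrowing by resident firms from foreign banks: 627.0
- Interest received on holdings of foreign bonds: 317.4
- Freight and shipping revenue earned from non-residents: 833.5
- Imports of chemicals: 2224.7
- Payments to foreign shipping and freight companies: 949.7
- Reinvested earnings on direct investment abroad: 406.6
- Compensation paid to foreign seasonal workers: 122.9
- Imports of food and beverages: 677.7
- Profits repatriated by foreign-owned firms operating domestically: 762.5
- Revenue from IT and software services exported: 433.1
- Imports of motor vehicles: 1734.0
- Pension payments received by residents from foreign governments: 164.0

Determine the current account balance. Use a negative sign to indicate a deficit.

-5787.7

Goods: -1734.0 - 677.7 - 2662.3 - 2224.7 = -7298.7
Services: -949.7 + 833.5 + 849.7 + 433.1 = 1166.6
Primary income: -762.5 + 341.8 - 122.9 + 317.4 + 406.6 = 180.4
Secondary income: 164.0
Current account = (-7298.7) + 1166.6 + 180.4 + 164.0 = -5787.7
(Excluded from the current account — financial account: foreign purchases of equities on the domestic stock exchange 1255.0, increase in resident deposits held at foreign banks 245.7, borrowing by resident firms from foreign banks 627.0.)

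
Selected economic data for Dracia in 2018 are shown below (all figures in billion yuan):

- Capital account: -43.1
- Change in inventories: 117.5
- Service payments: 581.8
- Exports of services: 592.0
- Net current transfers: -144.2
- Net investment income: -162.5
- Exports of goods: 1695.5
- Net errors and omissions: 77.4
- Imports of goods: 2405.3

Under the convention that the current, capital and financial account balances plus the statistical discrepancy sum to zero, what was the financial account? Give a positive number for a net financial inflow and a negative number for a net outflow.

972.0

Goods balance = 1695.5 - 2405.3 = -709.8
Services balance = 592.0 - 581.8 = 10.2
Trade balance (goods + services) = -709.8 + 10.2 = -699.6
Net primary income = -162.5
Net secondary income = -144.2
Current account = -699.6 + (-162.5) + (-144.2) = -1006.3
Financial account = -(-1006.3 + (-43.1) + 77.4) = 972.0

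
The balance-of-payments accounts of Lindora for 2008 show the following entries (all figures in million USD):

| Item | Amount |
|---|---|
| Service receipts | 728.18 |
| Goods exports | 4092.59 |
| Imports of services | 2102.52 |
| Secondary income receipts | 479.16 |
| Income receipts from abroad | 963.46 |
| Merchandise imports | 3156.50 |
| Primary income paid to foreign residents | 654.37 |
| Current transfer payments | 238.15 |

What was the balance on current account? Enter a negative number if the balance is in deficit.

Goods balance = 4092.59 - 3156.50 = 936.09
Services balance = 728.18 - 2102.52 = -1374.34
Trade balance (goods + services) = 936.09 + (-1374.34) = -438.25
Net primary income = 963.46 - 654.37 = 309.09
Net secondary income = 479.16 - 238.15 = 241.01
Current account = -438.25 + 309.09 + 241.01 = 111.85

111.85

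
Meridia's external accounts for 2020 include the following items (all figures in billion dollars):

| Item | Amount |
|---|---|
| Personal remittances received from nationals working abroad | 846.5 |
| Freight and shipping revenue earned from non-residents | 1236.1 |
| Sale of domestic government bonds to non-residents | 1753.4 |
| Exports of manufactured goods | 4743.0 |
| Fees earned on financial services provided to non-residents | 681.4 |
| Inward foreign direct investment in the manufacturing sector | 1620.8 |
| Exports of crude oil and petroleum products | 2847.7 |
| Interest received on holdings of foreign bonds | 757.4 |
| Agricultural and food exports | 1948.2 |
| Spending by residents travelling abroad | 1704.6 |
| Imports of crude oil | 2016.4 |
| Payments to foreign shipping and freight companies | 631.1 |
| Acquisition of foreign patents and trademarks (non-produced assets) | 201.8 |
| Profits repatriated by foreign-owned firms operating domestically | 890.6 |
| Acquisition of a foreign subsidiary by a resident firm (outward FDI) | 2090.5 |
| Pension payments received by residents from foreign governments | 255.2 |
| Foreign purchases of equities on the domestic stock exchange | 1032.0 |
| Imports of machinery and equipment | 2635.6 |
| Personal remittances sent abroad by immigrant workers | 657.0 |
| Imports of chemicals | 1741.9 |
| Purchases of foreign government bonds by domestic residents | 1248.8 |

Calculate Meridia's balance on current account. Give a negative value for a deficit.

3038.3

Goods: 4743.0 - 1741.9 + 1948.2 - 2635.6 - 2016.4 + 2847.7 = 3145.0
Services: 1236.1 - 631.1 + 681.4 - 1704.6 = -418.2
Primary income: 757.4 - 890.6 = -133.2
Secondary income: 255.2 - 657.0 + 846.5 = 444.7
Current account = 3145.0 + (-418.2) + (-133.2) + 444.7 = 3038.3
(Excluded from the current account — financial account: sale of domestic government bonds to non-residents 1753.4, inward foreign direct investment in the manufacturing sector 1620.8, acquisition of a foreign subsidiary by a resident firm (outward FDI) 2090.5, foreign purchases of equities on the domestic stock exchange 1032.0, purchases of foreign government bonds by domestic residents 1248.8; capital account: acquisition of foreign patents and trademarks (non-produced assets) 201.8.)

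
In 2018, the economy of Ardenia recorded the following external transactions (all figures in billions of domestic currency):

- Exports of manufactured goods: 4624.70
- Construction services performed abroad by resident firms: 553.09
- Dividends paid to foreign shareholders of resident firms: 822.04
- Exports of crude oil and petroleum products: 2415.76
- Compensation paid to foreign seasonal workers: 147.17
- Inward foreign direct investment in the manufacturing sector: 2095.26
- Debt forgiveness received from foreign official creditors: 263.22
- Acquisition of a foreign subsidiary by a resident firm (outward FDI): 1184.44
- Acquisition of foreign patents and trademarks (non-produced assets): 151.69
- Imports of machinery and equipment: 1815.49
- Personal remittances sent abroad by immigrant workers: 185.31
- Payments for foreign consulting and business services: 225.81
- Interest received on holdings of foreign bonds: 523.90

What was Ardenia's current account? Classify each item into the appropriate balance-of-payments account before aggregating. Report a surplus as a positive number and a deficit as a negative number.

4921.63

Goods: 4624.70 - 1815.49 + 2415.76 = 5224.97
Services: -225.81 + 553.09 = 327.28
Primary income: 523.90 - 822.04 - 147.17 = -445.31
Secondary income: -185.31
Current account = 5224.97 + 327.28 + (-445.31) + (-185.31) = 4921.63
(Excluded from the current account — financial account: inward foreign direct investment in the manufacturing sector 2095.26, acquisition of a foreign subsidiary by a resident firm (outward FDI) 1184.44; capital account: debt forgiveness received from foreign official creditors 263.22, acquisition of foreign patents and trademarks (non-produced assets) 151.69.)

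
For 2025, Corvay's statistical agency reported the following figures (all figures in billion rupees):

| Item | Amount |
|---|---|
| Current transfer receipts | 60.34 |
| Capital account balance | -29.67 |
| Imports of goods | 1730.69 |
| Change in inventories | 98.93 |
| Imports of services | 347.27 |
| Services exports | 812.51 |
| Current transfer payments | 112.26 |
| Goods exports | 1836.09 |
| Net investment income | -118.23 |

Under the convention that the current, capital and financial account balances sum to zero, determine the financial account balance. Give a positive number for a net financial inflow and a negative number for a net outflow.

-370.82

Goods balance = 1836.09 - 1730.69 = 105.40
Services balance = 812.51 - 347.27 = 465.24
Trade balance (goods + services) = 105.40 + 465.24 = 570.64
Net primary income = -118.23
Net secondary income = 60.34 - 112.26 = -51.92
Current account = 570.64 + (-118.23) + (-51.92) = 400.49
Financial account = -(400.49 + (-29.67)) = -370.82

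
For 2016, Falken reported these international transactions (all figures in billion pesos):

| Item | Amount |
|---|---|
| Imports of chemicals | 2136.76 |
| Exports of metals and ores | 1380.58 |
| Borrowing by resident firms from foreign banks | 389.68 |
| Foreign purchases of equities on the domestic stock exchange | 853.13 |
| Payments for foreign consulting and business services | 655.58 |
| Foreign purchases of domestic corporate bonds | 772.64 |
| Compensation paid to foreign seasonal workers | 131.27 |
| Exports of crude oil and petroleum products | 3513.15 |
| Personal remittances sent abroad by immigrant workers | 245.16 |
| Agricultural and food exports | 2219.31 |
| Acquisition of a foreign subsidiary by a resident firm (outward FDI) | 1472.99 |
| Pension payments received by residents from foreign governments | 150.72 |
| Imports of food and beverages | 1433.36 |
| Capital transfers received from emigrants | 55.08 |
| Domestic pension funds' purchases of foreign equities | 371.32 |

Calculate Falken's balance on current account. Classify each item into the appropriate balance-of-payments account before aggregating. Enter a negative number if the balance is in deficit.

2661.63

Goods: -2136.76 + 3513.15 + 2219.31 - 1433.36 + 1380.58 = 3542.92
Services: -655.58
Primary income: -131.27
Secondary income: 150.72 - 245.16 = -94.44
Current account = 3542.92 + (-655.58) + (-131.27) + (-94.44) = 2661.63
(Excluded from the current account — financial account: borrowing by resident firms from foreign banks 389.68, foreign purchases of equities on the domestic stock exchange 853.13, foreign purchases of domestic corporate bonds 772.64, acquisition of a foreign subsidiary by a resident firm (outward FDI) 1472.99, domestic pension funds' purchases of foreign equities 371.32; capital account: capital transfers received from emigrants 55.08.)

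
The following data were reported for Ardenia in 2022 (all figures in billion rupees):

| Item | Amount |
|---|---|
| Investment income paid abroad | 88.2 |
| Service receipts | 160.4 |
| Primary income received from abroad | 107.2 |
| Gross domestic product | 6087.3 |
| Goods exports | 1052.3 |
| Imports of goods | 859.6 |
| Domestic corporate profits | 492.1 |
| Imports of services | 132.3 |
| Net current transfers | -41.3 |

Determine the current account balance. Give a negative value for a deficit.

198.5

Goods balance = 1052.3 - 859.6 = 192.7
Services balance = 160.4 - 132.3 = 28.1
Trade balance (goods + services) = 192.7 + 28.1 = 220.8
Net primary income = 107.2 - 88.2 = 19.0
Net secondary income = -41.3
Current account = 220.8 + 19.0 + (-41.3) = 198.5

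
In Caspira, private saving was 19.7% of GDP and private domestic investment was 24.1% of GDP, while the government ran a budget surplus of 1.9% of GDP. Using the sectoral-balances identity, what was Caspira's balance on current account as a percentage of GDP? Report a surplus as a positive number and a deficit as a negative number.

By the sectoral-balances identity, CA = (S_private - I) + (T - G).
Private balance = 19.7 - 24.1 = -4.4
Government balance (T - G) = 1.9
CA = -4.4 + 1.9 = -2.5

-2.5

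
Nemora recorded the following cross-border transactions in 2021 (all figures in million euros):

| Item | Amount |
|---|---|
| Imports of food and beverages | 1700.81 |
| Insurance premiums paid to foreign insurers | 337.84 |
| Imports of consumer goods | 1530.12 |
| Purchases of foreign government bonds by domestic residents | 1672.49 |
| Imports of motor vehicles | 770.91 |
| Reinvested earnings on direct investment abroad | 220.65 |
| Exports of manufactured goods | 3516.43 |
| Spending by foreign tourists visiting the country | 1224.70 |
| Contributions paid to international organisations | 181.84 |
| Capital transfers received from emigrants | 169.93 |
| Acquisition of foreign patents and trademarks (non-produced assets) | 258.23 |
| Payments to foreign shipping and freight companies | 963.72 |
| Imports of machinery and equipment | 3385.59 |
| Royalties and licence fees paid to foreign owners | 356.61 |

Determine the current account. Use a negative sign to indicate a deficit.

Goods: -1530.12 - 3385.59 - 770.91 + 3516.43 - 1700.81 = -3871.00
Services: -963.72 + 1224.70 - 337.84 - 356.61 = -433.47
Primary income: 220.65
Secondary income: -181.84
Current account = (-3871.00) + (-433.47) + 220.65 + (-181.84) = -4265.66
(Excluded from the current account — financial account: purchases of foreign government bonds by domestic residents 1672.49; capital account: capital transfers received from emigrants 169.93, acquisition of foreign patents and trademarks (non-produced assets) 258.23.)

-4265.66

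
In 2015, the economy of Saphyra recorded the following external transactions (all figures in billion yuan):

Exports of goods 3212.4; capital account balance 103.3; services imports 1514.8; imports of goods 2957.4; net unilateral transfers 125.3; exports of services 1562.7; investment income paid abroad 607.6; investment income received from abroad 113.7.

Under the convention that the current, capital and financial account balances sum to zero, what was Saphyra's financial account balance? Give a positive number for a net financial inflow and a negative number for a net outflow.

Goods balance = 3212.4 - 2957.4 = 255.0
Services balance = 1562.7 - 1514.8 = 47.9
Trade balance (goods + services) = 255.0 + 47.9 = 302.9
Net primary income = 113.7 - 607.6 = -493.9
Net secondary income = 125.3
Current account = 302.9 + (-493.9) + 125.3 = -65.7
Financial account = -(-65.7 + 103.3) = -37.6

-37.6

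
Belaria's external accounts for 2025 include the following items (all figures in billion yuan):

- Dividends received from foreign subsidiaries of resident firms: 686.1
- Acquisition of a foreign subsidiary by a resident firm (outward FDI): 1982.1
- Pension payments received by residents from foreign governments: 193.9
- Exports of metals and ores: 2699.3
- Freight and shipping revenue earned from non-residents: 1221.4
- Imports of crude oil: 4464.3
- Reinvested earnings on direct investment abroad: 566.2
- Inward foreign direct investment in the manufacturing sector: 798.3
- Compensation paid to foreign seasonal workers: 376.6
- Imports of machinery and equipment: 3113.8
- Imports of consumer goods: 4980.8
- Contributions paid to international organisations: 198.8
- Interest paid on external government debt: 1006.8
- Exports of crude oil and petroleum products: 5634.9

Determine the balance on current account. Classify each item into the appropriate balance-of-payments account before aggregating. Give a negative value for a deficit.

Goods: 2699.3 - 4980.8 + 5634.9 - 3113.8 - 4464.3 = -4224.7
Services: 1221.4
Primary income: 566.2 - 1006.8 + 686.1 - 376.6 = -131.1
Secondary income: 193.9 - 198.8 = -4.9
Current account = (-4224.7) + 1221.4 + (-131.1) + (-4.9) = -3139.3
(Excluded from the current account — financial account: acquisition of a foreign subsidiary by a resident firm (outward FDI) 1982.1, inward foreign direct investment in the manufacturing sector 798.3.)

-3139.3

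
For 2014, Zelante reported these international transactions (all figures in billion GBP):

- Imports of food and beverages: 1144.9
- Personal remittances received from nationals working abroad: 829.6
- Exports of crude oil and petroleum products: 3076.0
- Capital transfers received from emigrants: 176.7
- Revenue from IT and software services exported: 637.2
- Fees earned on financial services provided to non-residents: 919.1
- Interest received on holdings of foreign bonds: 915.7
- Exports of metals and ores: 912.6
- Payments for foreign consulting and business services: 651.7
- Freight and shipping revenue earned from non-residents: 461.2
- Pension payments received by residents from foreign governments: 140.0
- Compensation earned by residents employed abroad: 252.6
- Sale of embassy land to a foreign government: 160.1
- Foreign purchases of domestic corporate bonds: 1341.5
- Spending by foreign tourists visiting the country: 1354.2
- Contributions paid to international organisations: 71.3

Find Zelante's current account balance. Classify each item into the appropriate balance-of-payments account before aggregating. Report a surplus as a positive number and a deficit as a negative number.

Goods: 912.6 - 1144.9 + 3076.0 = 2843.7
Services: 919.1 + 637.2 - 651.7 + 1354.2 + 461.2 = 2720.0
Primary income: 252.6 + 915.7 = 1168.3
Secondary income: 829.6 + 140.0 - 71.3 = 898.3
Current account = 2843.7 + 2720.0 + 1168.3 + 898.3 = 7630.3
(Excluded from the current account — capital account: capital transfers received from emigrants 176.7, sale of embassy land to a foreign government 160.1; financial account: foreign purchases of domestic corporate bonds 1341.5.)

7630.3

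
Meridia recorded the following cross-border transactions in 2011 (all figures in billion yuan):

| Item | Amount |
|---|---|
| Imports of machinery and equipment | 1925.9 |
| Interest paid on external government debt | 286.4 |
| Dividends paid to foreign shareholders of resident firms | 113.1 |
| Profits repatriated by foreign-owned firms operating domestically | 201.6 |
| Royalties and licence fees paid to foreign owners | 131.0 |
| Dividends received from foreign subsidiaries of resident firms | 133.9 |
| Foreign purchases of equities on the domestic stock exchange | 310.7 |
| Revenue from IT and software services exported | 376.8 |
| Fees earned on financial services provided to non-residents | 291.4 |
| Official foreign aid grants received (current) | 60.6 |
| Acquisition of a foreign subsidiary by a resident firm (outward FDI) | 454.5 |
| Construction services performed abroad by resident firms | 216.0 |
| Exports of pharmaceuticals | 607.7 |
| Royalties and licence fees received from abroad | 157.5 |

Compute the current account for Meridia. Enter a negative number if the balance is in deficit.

Goods: 607.7 - 1925.9 = -1318.2
Services: 216.0 + 376.8 + 157.5 + 291.4 - 131.0 = 910.7
Primary income: -286.4 + 133.9 - 113.1 - 201.6 = -467.2
Secondary income: 60.6
Current account = (-1318.2) + 910.7 + (-467.2) + 60.6 = -814.1
(Excluded from the current account — financial account: foreign purchases of equities on the domestic stock exchange 310.7, acquisition of a foreign subsidiary by a resident firm (outward FDI) 454.5.)

-814.1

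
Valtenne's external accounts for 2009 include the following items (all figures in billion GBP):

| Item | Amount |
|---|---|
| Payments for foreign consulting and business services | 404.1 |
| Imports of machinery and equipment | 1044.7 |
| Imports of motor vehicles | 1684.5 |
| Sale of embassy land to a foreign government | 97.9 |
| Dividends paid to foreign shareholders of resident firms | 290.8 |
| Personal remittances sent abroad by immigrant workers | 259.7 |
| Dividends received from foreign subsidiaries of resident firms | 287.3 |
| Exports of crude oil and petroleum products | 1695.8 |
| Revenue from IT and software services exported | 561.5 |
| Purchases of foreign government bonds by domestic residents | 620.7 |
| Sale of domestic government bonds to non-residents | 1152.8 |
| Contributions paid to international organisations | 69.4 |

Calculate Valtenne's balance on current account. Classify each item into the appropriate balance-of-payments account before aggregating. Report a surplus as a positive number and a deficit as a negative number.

Goods: -1684.5 - 1044.7 + 1695.8 = -1033.4
Services: 561.5 - 404.1 = 157.4
Primary income: 287.3 - 290.8 = -3.5
Secondary income: -259.7 - 69.4 = -329.1
Current account = (-1033.4) + 157.4 + (-3.5) + (-329.1) = -1208.6
(Excluded from the current account — capital account: sale of embassy land to a foreign government 97.9; financial account: purchases of foreign government bonds by domestic residents 620.7, sale of domestic government bonds to non-residents 1152.8.)

-1208.6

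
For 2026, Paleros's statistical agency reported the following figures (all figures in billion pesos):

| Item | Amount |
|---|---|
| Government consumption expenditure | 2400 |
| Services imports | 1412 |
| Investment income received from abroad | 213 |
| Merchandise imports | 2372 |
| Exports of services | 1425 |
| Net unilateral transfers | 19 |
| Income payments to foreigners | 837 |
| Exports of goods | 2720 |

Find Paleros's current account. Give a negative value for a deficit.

-244

Goods balance = 2720 - 2372 = 348
Services balance = 1425 - 1412 = 13
Trade balance (goods + services) = 348 + 13 = 361
Net primary income = 213 - 837 = -624
Net secondary income = 19
Current account = 361 + (-624) + 19 = -244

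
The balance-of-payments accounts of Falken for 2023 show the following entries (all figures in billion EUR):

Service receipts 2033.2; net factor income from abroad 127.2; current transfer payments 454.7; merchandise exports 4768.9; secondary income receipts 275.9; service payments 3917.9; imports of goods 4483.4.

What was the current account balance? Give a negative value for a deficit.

-1650.8

Goods balance = 4768.9 - 4483.4 = 285.5
Services balance = 2033.2 - 3917.9 = -1884.7
Trade balance (goods + services) = 285.5 + (-1884.7) = -1599.2
Net primary income = 127.2
Net secondary income = 275.9 - 454.7 = -178.8
Current account = -1599.2 + 127.2 + (-178.8) = -1650.8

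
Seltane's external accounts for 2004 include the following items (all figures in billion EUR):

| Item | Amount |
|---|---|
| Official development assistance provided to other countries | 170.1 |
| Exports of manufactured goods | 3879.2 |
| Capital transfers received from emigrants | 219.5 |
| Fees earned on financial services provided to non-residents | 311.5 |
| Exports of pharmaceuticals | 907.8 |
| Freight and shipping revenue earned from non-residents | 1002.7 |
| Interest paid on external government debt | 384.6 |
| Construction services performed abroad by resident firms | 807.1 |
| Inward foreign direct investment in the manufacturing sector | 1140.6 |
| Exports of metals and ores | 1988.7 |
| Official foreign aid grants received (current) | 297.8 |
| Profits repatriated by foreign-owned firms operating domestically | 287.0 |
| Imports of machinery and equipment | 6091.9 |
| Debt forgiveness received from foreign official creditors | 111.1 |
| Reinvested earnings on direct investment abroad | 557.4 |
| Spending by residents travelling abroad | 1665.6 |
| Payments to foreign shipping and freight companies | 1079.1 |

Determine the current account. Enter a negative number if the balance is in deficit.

Goods: 907.8 + 1988.7 + 3879.2 - 6091.9 = 683.8
Services: 807.1 - 1665.6 - 1079.1 + 311.5 + 1002.7 = -623.4
Primary income: 557.4 - 287.0 - 384.6 = -114.2
Secondary income: 297.8 - 170.1 = 127.7
Current account = 683.8 + (-623.4) + (-114.2) + 127.7 = 73.9
(Excluded from the current account — capital account: capital transfers received from emigrants 219.5, debt forgiveness received from foreign official creditors 111.1; financial account: inward foreign direct investment in the manufacturing sector 1140.6.)

73.9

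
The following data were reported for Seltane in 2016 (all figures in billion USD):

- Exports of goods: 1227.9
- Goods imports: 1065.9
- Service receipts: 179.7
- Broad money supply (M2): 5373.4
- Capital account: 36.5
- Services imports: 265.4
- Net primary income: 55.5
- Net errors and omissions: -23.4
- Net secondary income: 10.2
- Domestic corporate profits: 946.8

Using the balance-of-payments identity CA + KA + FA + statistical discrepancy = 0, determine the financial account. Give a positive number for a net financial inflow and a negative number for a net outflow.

Goods balance = 1227.9 - 1065.9 = 162.0
Services balance = 179.7 - 265.4 = -85.7
Trade balance (goods + services) = 162.0 + (-85.7) = 76.3
Net primary income = 55.5
Net secondary income = 10.2
Current account = 76.3 + 55.5 + 10.2 = 142.0
Financial account = -(142.0 + 36.5 + (-23.4)) = -155.1

-155.1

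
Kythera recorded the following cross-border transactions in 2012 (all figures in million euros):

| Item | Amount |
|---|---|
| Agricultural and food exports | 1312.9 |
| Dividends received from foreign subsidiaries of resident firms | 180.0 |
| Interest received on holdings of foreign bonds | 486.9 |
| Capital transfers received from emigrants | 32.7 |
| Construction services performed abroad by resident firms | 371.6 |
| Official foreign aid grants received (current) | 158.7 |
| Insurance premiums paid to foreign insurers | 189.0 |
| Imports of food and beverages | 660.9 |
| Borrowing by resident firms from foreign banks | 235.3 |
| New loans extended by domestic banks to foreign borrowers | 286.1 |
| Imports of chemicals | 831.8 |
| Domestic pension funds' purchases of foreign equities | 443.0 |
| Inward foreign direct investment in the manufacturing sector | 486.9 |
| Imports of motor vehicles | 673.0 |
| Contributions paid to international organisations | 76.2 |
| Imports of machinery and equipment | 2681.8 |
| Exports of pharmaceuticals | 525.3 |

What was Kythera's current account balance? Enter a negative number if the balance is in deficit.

-2077.3

Goods: -660.9 - 831.8 + 525.3 - 673.0 - 2681.8 + 1312.9 = -3009.3
Services: 371.6 - 189.0 = 182.6
Primary income: 180.0 + 486.9 = 666.9
Secondary income: -76.2 + 158.7 = 82.5
Current account = (-3009.3) + 182.6 + 666.9 + 82.5 = -2077.3
(Excluded from the current account — capital account: capital transfers received from emigrants 32.7; financial account: borrowing by resident firms from foreign banks 235.3, new loans extended by domestic banks to foreign borrowers 286.1, domestic pension funds' purchases of foreign equities 443.0, inward foreign direct investment in the manufacturing sector 486.9.)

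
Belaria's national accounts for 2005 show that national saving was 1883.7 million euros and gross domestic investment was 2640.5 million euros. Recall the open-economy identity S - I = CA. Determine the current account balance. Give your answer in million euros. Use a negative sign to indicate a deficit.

-756.8

CA = S - I = 1883.7 - 2640.5 = -756.8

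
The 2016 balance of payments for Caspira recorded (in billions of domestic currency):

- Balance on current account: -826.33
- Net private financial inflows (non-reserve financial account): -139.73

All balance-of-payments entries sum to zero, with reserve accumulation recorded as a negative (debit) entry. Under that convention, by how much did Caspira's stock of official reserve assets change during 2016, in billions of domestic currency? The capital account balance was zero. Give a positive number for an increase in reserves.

Official reserve transactions balance = -((-826.33) + (-139.73)) = 966.06
An accumulation of reserves is recorded as a debit (negative entry), so the change in the stock of reserves is the negative of that balance.
Change in official reserves = -(966.06) = -966.06

-966.06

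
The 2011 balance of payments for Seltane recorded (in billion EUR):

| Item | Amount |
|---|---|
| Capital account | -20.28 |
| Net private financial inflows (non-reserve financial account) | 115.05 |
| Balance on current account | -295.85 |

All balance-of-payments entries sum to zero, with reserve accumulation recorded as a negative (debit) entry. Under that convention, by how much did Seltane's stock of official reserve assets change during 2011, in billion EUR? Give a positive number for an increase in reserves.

-201.08

Official reserve transactions balance = -((-295.85) + (-20.28) + 115.05) = 201.08
An accumulation of reserves is recorded as a debit (negative entry), so the change in the stock of reserves is the negative of that balance.
Change in official reserves = -(201.08) = -201.08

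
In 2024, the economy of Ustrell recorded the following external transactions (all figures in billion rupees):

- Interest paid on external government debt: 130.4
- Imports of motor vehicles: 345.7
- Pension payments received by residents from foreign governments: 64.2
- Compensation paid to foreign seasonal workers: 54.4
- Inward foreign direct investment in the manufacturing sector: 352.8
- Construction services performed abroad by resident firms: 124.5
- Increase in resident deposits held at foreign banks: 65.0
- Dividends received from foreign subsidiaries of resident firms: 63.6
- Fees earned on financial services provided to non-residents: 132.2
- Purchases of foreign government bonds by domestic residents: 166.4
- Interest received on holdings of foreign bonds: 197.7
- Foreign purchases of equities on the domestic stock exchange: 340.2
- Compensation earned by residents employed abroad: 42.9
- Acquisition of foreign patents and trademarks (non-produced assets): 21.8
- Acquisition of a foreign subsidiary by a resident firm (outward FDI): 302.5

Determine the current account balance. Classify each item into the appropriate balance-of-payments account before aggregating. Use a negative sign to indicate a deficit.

94.6

Goods: -345.7
Services: 124.5 + 132.2 = 256.7
Primary income: 197.7 + 63.6 - 130.4 - 54.4 + 42.9 = 119.4
Secondary income: 64.2
Current account = (-345.7) + 256.7 + 119.4 + 64.2 = 94.6
(Excluded from the current account — financial account: inward foreign direct investment in the manufacturing sector 352.8, increase in resident deposits held at foreign banks 65.0, purchases of foreign government bonds by domestic residents 166.4, foreign purchases of equities on the domestic stock exchange 340.2, acquisition of a foreign subsidiary by a resident firm (outward FDI) 302.5; capital account: acquisition of foreign patents and trademarks (non-produced assets) 21.8.)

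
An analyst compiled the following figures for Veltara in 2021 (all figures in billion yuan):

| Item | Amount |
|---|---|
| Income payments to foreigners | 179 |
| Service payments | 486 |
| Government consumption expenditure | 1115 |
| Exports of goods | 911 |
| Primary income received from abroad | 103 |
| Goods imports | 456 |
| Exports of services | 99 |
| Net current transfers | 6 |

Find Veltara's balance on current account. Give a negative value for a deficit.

Goods balance = 911 - 456 = 455
Services balance = 99 - 486 = -387
Trade balance (goods + services) = 455 + (-387) = 68
Net primary income = 103 - 179 = -76
Net secondary income = 6
Current account = 68 + (-76) + 6 = -2

-2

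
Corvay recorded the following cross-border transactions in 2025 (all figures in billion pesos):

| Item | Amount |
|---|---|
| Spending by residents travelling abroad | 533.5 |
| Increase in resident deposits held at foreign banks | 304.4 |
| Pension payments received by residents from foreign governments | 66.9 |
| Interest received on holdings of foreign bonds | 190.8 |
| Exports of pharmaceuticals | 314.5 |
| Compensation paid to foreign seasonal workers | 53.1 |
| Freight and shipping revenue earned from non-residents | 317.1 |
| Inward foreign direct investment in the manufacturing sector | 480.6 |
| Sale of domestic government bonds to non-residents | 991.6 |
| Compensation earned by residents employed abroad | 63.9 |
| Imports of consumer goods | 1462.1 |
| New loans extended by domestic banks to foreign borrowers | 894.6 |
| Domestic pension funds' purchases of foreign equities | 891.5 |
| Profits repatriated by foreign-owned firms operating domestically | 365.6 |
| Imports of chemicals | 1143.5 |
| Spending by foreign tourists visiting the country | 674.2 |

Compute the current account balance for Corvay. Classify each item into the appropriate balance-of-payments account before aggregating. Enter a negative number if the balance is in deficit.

-1930.4

Goods: 314.5 - 1143.5 - 1462.1 = -2291.1
Services: -533.5 + 674.2 + 317.1 = 457.8
Primary income: -53.1 - 365.6 + 190.8 + 63.9 = -164.0
Secondary income: 66.9
Current account = (-2291.1) + 457.8 + (-164.0) + 66.9 = -1930.4
(Excluded from the current account — financial account: increase in resident deposits held at foreign banks 304.4, inward foreign direct investment in the manufacturing sector 480.6, sale of domestic government bonds to non-residents 991.6, new loans extended by domestic banks to foreign borrowers 894.6, domestic pension funds' purchases of foreign equities 891.5.)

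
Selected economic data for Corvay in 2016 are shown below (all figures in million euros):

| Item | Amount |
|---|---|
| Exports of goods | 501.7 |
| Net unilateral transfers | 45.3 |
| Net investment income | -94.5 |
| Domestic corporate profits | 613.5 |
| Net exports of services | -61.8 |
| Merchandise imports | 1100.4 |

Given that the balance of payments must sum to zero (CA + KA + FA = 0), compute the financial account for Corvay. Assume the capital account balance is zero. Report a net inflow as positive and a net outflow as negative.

Goods balance = 501.7 - 1100.4 = -598.7
Services balance = -61.8
Trade balance (goods + services) = -598.7 + (-61.8) = -660.5
Net primary income = -94.5
Net secondary income = 45.3
Current account = -660.5 + (-94.5) + 45.3 = -709.7
Financial account = -(-709.7) = 709.7

709.7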